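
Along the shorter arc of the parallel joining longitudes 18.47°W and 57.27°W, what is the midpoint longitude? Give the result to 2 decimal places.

Signed shortest Δλ from -18.47° to -57.27° is -38.80°.
Midpoint longitude = -18.47° + (-38.80°)/2 = -18.47° − 19.40° = -37.87°.

37.87°W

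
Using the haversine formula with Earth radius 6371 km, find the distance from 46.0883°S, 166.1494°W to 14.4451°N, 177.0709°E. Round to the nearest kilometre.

Δλ = 177.0709 − -166.1494 = 343.2203°; wrapped into (−180°, 180°]: -16.7797°.
Δφ = 14.4451 − -46.0883 = 60.5334°.
a = sin²(Δφ/2) + cos φ₁ · cos φ₂ · sin²(Δλ/2) = 0.268340.
c = 2·atan2(√a, √(1−a)) = 1.08906 rad → d = 6371·c ≈ 6938.39 km.

6938 km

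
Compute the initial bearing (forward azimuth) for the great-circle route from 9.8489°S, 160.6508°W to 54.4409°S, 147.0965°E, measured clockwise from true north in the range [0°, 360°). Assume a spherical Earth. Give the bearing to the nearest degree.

212°

Δλ = 147.0965 − -160.6508 = 307.7473°; wrapped into (−180°, 180°]: -52.2527°.
θ = atan2( sin Δλ · cos φ₂ , cos φ₁ · sin φ₂ − sin φ₁ · cos φ₂ · cos Δλ )
  = atan2(-0.45984, -0.74063) = -148.165° → normalised to [0°, 360°): 211.835°.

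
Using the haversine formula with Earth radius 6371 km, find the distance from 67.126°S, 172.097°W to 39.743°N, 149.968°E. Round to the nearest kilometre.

Δλ = 149.968 − -172.097 = 322.065°; wrapped into (−180°, 180°]: -37.935°.
Δφ = 39.743 − -67.126 = 106.869°.
a = sin²(Δφ/2) + cos φ₁ · cos φ₂ · sin²(Δλ/2) = 0.676668.
c = 2·atan2(√a, √(1−a)) = 1.93193 rad → d = 6371·c ≈ 12308.33 km.

12308 km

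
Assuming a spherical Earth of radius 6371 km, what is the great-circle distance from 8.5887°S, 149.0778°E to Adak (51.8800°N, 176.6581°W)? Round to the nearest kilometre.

7476 km

Δλ = -176.6581 − 149.0778 = -325.7359°; wrapped into (−180°, 180°]: 34.2641°.
Δφ = 51.8800 − -8.5887 = 60.4687°.
a = sin²(Δφ/2) + cos φ₁ · cos φ₂ · sin²(Δλ/2) = 0.306517.
c = 2·atan2(√a, √(1−a)) = 1.17346 rad → d = 6371·c ≈ 7476.09 km.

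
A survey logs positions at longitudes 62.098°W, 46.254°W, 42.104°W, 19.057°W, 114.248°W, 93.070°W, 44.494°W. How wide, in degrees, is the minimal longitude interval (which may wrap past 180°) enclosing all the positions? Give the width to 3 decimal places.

95.191°

Sort the longitudes: -114.248°, -93.070°, -62.098°, -46.254°, -44.494°, -42.104°, -19.057°.
Eastward gaps between consecutive values (wrapping around): 21.178°, 30.972°, 15.844°, 1.760°, 2.390°, 23.047°, 264.809°.
Largest gap = 264.809° ⇒ minimal covering band is its complement: 360° − 264.809° = 95.191°.
Band runs from -114.248° eastward to -19.057°.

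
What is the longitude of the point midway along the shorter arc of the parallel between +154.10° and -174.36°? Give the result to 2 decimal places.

+169.87°

Signed shortest Δλ from +154.10° to -174.36° is +31.54°.
Midpoint longitude = +154.10° + (+31.54°)/2 = +154.10° + 15.77° = +169.87°.
(The naïve average (+154.10 + -174.36)/2 = -10.13° is on the wrong side of the globe.)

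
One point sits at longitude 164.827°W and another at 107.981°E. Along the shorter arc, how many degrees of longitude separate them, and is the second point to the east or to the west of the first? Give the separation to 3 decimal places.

Raw difference: 107.981 − -164.827 = 272.808°.
Normalise into (−180°, 180°]: 272.808° − 360° = -87.192°.
Negative ⇒ the second point lies to the west; separation 87.192°.

87.192° west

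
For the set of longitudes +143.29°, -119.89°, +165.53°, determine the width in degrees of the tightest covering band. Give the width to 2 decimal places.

96.82°

Sort the longitudes: -119.89°, +143.29°, +165.53°.
Eastward gaps between consecutive values (wrapping around): 263.18°, 22.24°, 74.58°.
Largest gap = 263.18° ⇒ minimal covering band is its complement: 360° − 263.18° = 96.82°.
Band runs from +143.29° eastward to -119.89°, crossing the antimeridian.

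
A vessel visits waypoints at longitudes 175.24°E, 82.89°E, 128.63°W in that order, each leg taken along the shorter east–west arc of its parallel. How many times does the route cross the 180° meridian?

Leg 1: +175.24° → +82.89°, shortest Δλ = -92.35° (west) — does not cross 180°.
Leg 2: +82.89° → -128.63°, shortest Δλ = 148.48° (east) — crosses 180°.
Total crossings: 1.

1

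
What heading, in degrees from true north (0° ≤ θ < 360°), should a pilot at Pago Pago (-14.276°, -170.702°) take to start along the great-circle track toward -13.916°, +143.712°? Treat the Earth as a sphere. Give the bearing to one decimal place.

264.6°

Δλ = 143.712 − -170.702 = 314.414°; wrapped into (−180°, 180°]: -45.586°.
θ = atan2( sin Δλ · cos φ₂ , cos φ₁ · sin φ₂ − sin φ₁ · cos φ₂ · cos Δλ )
  = atan2(-0.69334, -0.06556) = -95.402° → normalised to [0°, 360°): 264.598°.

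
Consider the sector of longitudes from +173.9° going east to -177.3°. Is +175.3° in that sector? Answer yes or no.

Yes

Band width going east from +173.9° to -177.3°: ((-177.3 − 173.9) mod 360) = 8.8°.
Offset of +175.3° east of the west edge: ((175.3 − 173.9) mod 360) = 1.4°.
1.4° ≤ 8.8° ⇒ inside.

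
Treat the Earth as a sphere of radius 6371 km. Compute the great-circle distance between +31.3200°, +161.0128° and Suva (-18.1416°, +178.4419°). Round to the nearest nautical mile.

Δλ = 178.4419 − 161.0128 = 17.4291°.
Δφ = -18.1416 − 31.3200 = -49.4616°.
a = sin²(Δφ/2) + cos φ₁ · cos φ₂ · sin²(Δλ/2) = 0.193657.
c = 2·atan2(√a, √(1−a)) = 0.91134 rad → d = 6371·c ≈ 5806.16 km ≈ 3135.07 nmi.

3135 nmi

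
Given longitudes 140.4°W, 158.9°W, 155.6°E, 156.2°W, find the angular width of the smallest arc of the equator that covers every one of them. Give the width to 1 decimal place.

64.0°

Sort the longitudes: -158.9°, -156.2°, -140.4°, +155.6°.
Eastward gaps between consecutive values (wrapping around): 2.7°, 15.8°, 296.0°, 45.5°.
Largest gap = 296.0° ⇒ minimal covering band is its complement: 360° − 296.0° = 64.0°.
Band runs from +155.6° eastward to -140.4°, crossing the antimeridian.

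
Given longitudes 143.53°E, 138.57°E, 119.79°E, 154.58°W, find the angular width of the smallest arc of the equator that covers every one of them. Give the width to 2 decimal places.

85.63°

Sort the longitudes: -154.58°, +119.79°, +138.57°, +143.53°.
Eastward gaps between consecutive values (wrapping around): 274.37°, 18.78°, 4.96°, 61.89°.
Largest gap = 274.37° ⇒ minimal covering band is its complement: 360° − 274.37° = 85.63°.
Band runs from +119.79° eastward to -154.58°, crossing the antimeridian.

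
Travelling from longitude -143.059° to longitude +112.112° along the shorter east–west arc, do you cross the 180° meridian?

Naïve |112.112 − -143.059| = 255.171° > 180°, so the shorter arc goes the other way round — across 180°.
Signed shortest Δλ = ((112.112 − -143.059 + 180) mod 360) − 180 = -104.829°.
Going west by 104.829° from -143.059° passes through 180° before reaching +112.112°.

Yes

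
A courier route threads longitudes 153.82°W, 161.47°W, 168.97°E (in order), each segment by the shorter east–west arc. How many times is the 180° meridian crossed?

Leg 1: -153.82° → -161.47°, shortest Δλ = -7.65° (west) — does not cross 180°.
Leg 2: -161.47° → +168.97°, shortest Δλ = -29.56° (west) — crosses 180°.
Total crossings: 1.

1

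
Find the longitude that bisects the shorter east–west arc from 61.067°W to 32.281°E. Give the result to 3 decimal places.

Signed shortest Δλ from -61.067° to +32.281° is +93.348°.
Midpoint longitude = -61.067° + (+93.348°)/2 = -61.067° + 46.674° = -14.393°.

14.393°W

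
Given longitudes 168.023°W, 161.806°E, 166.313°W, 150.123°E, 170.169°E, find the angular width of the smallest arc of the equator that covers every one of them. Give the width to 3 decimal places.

Sort the longitudes: -168.023°, -166.313°, +150.123°, +161.806°, +170.169°.
Eastward gaps between consecutive values (wrapping around): 1.710°, 316.436°, 11.683°, 8.363°, 21.808°.
Largest gap = 316.436° ⇒ minimal covering band is its complement: 360° − 316.436° = 43.564°.
Band runs from +150.123° eastward to -166.313°, crossing the antimeridian.

43.564°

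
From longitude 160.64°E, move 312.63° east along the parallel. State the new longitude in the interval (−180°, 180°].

113.27°E

Start at +160.64°; shift +312.63° → +473.27°.
+473.27° lies outside (−180°, 180°]; subtract 360° → +113.27°.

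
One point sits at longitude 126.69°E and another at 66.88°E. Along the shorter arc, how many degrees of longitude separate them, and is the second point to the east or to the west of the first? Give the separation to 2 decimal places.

Raw difference: 66.88 − 126.69 = -59.81°.
Normalise into (−180°, 180°]: -59.81° stays -59.81°.
Negative ⇒ the second point lies to the west; separation 59.81°.

59.81° west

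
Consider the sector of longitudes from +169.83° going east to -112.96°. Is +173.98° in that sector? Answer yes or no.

Band width going east from +169.83° to -112.96°: ((-112.96 − 169.83) mod 360) = 77.21°.
Offset of +173.98° east of the west edge: ((173.98 − 169.83) mod 360) = 4.15°.
4.15° ≤ 77.21° ⇒ inside.

Yes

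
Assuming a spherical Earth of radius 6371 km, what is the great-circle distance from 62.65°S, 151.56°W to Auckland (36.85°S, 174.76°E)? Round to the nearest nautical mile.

1982 nmi

Δλ = 174.76 − -151.56 = 326.32°; wrapped into (−180°, 180°]: -33.68°.
Δφ = -36.85 − -62.65 = 25.80°.
a = sin²(Δφ/2) + cos φ₁ · cos φ₂ · sin²(Δλ/2) = 0.080695.
c = 2·atan2(√a, √(1−a)) = 0.57607 rad → d = 6371·c ≈ 3670.14 km ≈ 1981.72 nmi.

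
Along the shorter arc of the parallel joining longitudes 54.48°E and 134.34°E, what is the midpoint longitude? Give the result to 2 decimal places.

94.41°E

Signed shortest Δλ from +54.48° to +134.34° is +79.86°.
Midpoint longitude = +54.48° + (+79.86°)/2 = +54.48° + 39.93° = +94.41°.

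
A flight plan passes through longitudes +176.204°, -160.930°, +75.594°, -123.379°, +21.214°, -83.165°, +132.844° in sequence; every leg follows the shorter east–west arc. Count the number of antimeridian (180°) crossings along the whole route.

Leg 1: +176.204° → -160.930°, shortest Δλ = 22.866° (east) — crosses 180°.
Leg 2: -160.930° → +75.594°, shortest Δλ = -123.476° (west) — crosses 180°.
Leg 3: +75.594° → -123.379°, shortest Δλ = 161.027° (east) — crosses 180°.
Leg 4: -123.379° → +21.214°, shortest Δλ = 144.593° (east) — does not cross 180°.
Leg 5: +21.214° → -83.165°, shortest Δλ = -104.379° (west) — does not cross 180°.
Leg 6: -83.165° → +132.844°, shortest Δλ = -143.991° (west) — crosses 180°.
Total crossings: 4.

4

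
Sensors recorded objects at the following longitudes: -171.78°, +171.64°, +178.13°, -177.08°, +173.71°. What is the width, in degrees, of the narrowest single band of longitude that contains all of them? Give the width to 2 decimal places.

Sort the longitudes: -177.08°, -171.78°, +171.64°, +173.71°, +178.13°.
Eastward gaps between consecutive values (wrapping around): 5.30°, 343.42°, 2.07°, 4.42°, 4.79°.
Largest gap = 343.42° ⇒ minimal covering band is its complement: 360° − 343.42° = 16.58°.
Band runs from +171.64° eastward to -171.78°, crossing the antimeridian.

16.58°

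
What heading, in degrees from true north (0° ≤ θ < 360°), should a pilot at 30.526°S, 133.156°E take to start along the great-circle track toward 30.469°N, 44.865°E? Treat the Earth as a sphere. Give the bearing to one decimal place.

Δλ = 44.865 − 133.156 = -88.291°.
θ = atan2( sin Δλ · cos φ₂ , cos φ₁ · sin φ₂ − sin φ₁ · cos φ₂ · cos Δλ )
  = atan2(-0.86152, 0.44985) = -62.428° → normalised to [0°, 360°): 297.572°.

297.6°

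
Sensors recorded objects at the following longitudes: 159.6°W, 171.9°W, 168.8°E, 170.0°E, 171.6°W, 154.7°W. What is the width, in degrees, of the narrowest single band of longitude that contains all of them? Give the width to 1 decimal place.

36.5°

Sort the longitudes: -171.9°, -171.6°, -159.6°, -154.7°, +168.8°, +170.0°.
Eastward gaps between consecutive values (wrapping around): 0.3°, 12.0°, 4.9°, 323.5°, 1.2°, 18.1°.
Largest gap = 323.5° ⇒ minimal covering band is its complement: 360° − 323.5° = 36.5°.
Band runs from +168.8° eastward to -154.7°, crossing the antimeridian.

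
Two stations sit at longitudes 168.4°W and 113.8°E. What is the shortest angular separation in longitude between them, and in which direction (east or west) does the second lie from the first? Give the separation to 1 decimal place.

77.8° west

Raw difference: 113.8 − -168.4 = 282.2°.
Normalise into (−180°, 180°]: 282.2° − 360° = -77.8°.
Negative ⇒ the second point lies to the west; separation 77.8°.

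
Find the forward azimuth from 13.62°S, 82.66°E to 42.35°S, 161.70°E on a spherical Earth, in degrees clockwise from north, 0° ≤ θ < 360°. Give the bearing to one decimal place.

130.6°

Δλ = 161.70 − 82.66 = 79.04°.
θ = atan2( sin Δλ · cos φ₂ , cos φ₁ · sin φ₂ − sin φ₁ · cos φ₂ · cos Δλ )
  = atan2(0.72556, -0.62163) = 130.588° → normalised to [0°, 360°): 130.588°.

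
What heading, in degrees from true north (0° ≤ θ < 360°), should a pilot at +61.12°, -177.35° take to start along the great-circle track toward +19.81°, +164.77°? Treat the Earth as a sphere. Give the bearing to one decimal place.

Δλ = 164.77 − -177.35 = 342.12°; wrapped into (−180°, 180°]: -17.88°.
θ = atan2( sin Δλ · cos φ₂ , cos φ₁ · sin φ₂ − sin φ₁ · cos φ₂ · cos Δλ )
  = atan2(-0.28886, -0.62034) = -155.032° → normalised to [0°, 360°): 204.968°.

205.0°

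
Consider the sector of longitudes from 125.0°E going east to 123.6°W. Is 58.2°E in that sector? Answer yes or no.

Band width going east from +125.0° to -123.6°: ((-123.6 − 125.0) mod 360) = 111.4°.
Offset of +58.2° east of the west edge: ((58.2 − 125.0) mod 360) = 293.2°.
293.2° > 111.4° ⇒ outside.

No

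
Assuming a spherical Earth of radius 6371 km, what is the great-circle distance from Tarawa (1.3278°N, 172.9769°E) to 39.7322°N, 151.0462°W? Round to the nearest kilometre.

5608 km

Δλ = -151.0462 − 172.9769 = -324.0231°; wrapped into (−180°, 180°]: 35.9769°.
Δφ = 39.7322 − 1.3278 = 38.4044°.
a = sin²(Δφ/2) + cos φ₁ · cos φ₂ · sin²(Δλ/2) = 0.181503.
c = 2·atan2(√a, √(1−a)) = 0.88020 rad → d = 6371·c ≈ 5607.78 km.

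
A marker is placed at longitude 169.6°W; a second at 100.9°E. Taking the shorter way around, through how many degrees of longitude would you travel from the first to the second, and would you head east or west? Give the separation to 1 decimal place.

Raw difference: 100.9 − -169.6 = 270.5°.
Normalise into (−180°, 180°]: 270.5° − 360° = -89.5°.
Negative ⇒ the second point lies to the west; separation 89.5°.

89.5° west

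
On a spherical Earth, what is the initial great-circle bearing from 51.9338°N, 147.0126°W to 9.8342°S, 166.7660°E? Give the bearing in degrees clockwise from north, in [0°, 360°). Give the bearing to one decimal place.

Δλ = 166.7660 − -147.0126 = 313.7786°; wrapped into (−180°, 180°]: -46.2214°.
θ = atan2( sin Δλ · cos φ₂ , cos φ₁ · sin φ₂ − sin φ₁ · cos φ₂ · cos Δλ )
  = atan2(-0.71141, -0.64202) = -132.065° → normalised to [0°, 360°): 227.935°.

227.9°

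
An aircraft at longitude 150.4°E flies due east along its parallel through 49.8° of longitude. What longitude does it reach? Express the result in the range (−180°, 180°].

Start at +150.4°; shift +49.8° → +200.2°.
+200.2° lies outside (−180°, 180°]; subtract 360° → -159.8°.

159.8°W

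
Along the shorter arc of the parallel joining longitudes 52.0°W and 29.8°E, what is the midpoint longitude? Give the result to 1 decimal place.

Signed shortest Δλ from -52.0° to +29.8° is +81.8°.
Midpoint longitude = -52.0° + (+81.8°)/2 = -52.0° + 40.9° = -11.1°.

11.1°W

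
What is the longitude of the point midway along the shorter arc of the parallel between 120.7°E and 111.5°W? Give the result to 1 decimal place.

Signed shortest Δλ from +120.7° to -111.5° is +127.8°.
Midpoint longitude = +120.7° + (+127.8°)/2 = +120.7° + 63.9° = +184.6°.
Normalise into (−180°, 180°]: -175.4°.
(The naïve average (+120.7 + -111.5)/2 = 4.6° is on the wrong side of the globe.)

175.4°W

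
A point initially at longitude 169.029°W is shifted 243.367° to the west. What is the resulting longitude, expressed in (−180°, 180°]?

52.396°W

Start at -169.029°; shift −243.367° → -412.396°.
-412.396° lies outside (−180°, 180°]; add 360° → -52.396°.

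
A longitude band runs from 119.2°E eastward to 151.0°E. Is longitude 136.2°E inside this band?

Band width going east from +119.2° to +151.0°: ((151.0 − 119.2) mod 360) = 31.8°.
Offset of +136.2° east of the west edge: ((136.2 − 119.2) mod 360) = 17.0°.
17.0° ≤ 31.8° ⇒ inside.

Yes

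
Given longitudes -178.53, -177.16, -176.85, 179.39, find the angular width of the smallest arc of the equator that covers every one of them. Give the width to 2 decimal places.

Sort the longitudes: -178.53°, -177.16°, -176.85°, +179.39°.
Eastward gaps between consecutive values (wrapping around): 1.37°, 0.31°, 356.24°, 2.08°.
Largest gap = 356.24° ⇒ minimal covering band is its complement: 360° − 356.24° = 3.76°.
Band runs from +179.39° eastward to -176.85°, crossing the antimeridian.

3.76°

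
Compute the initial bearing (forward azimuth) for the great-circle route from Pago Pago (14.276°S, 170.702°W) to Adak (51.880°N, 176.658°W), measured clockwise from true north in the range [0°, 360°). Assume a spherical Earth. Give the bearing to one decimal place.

356.0°

Δλ = -176.658 − -170.702 = -5.956°.
θ = atan2( sin Δλ · cos φ₂ , cos φ₁ · sin φ₂ − sin φ₁ · cos φ₂ · cos Δλ )
  = atan2(-0.06406, 0.91383) = -4.010° → normalised to [0°, 360°): 355.990°.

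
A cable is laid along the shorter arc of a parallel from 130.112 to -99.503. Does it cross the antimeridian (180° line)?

Yes

Naïve |-99.503 − 130.112| = 229.615° > 180°, so the shorter arc goes the other way round — across 180°.
Signed shortest Δλ = ((-99.503 − 130.112 + 180) mod 360) − 180 = 130.385°.
Going east by 130.385° from +130.112° passes through 180° before reaching -99.503°.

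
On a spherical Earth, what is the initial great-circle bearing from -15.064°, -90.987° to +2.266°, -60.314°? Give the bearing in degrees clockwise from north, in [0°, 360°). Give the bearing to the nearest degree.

Δλ = -60.314 − -90.987 = 30.673°.
θ = atan2( sin Δλ · cos φ₂ , cos φ₁ · sin φ₂ − sin φ₁ · cos φ₂ · cos Δλ )
  = atan2(0.50974, 0.26154) = 62.838° → normalised to [0°, 360°): 62.838°.

63°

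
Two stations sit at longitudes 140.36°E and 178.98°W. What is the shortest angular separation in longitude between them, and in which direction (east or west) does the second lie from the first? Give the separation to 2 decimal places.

Raw difference: -178.98 − 140.36 = -319.34°.
Normalise into (−180°, 180°]: -319.34° + 360° = 40.66°.
Positive ⇒ the second point lies to the east; separation 40.66°.

40.66° east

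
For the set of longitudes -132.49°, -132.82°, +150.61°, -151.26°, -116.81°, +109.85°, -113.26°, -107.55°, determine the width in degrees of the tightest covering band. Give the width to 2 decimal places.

Sort the longitudes: -151.26°, -132.82°, -132.49°, -116.81°, -113.26°, -107.55°, +109.85°, +150.61°.
Eastward gaps between consecutive values (wrapping around): 18.44°, 0.33°, 15.68°, 3.55°, 5.71°, 217.40°, 40.76°, 58.13°.
Largest gap = 217.40° ⇒ minimal covering band is its complement: 360° − 217.40° = 142.60°.
Band runs from +109.85° eastward to -107.55°, crossing the antimeridian.

142.60°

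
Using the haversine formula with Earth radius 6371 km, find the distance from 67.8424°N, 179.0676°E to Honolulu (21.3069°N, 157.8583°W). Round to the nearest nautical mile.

Δλ = -157.8583 − 179.0676 = -336.9259°; wrapped into (−180°, 180°]: 23.0741°.
Δφ = 21.3069 − 67.8424 = -46.5355°.
a = sin²(Δφ/2) + cos φ₁ · cos φ₂ · sin²(Δλ/2) = 0.170103.
c = 2·atan2(√a, √(1−a)) = 0.85025 rad → d = 6371·c ≈ 5416.95 km ≈ 2924.92 nmi.

2925 nmi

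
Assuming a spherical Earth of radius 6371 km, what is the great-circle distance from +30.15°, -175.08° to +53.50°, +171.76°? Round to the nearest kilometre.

2806 km

Δλ = 171.76 − -175.08 = 346.84°; wrapped into (−180°, 180°]: -13.16°.
Δφ = 53.50 − 30.15 = 23.35°.
a = sin²(Δφ/2) + cos φ₁ · cos φ₂ · sin²(Δλ/2) = 0.047703.
c = 2·atan2(√a, √(1−a)) = 0.44037 rad → d = 6371·c ≈ 2805.61 km.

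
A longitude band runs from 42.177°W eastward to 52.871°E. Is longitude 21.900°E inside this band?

Band width going east from -42.177° to +52.871°: ((52.871 − -42.177) mod 360) = 95.048°.
Offset of +21.900° east of the west edge: ((21.900 − -42.177) mod 360) = 64.077°.
64.077° ≤ 95.048° ⇒ inside.

Yes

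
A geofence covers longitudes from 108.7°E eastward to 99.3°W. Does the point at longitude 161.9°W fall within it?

Yes

Band width going east from +108.7° to -99.3°: ((-99.3 − 108.7) mod 360) = 152.0°.
Offset of -161.9° east of the west edge: ((-161.9 − 108.7) mod 360) = 89.4°.
89.4° ≤ 152.0° ⇒ inside.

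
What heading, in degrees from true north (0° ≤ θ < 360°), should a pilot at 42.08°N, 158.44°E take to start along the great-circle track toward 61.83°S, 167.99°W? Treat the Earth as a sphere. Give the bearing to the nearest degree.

Δλ = -167.99 − 158.44 = -326.43°; wrapped into (−180°, 180°]: 33.57°.
θ = atan2( sin Δλ · cos φ₂ , cos φ₁ · sin φ₂ − sin φ₁ · cos φ₂ · cos Δλ )
  = atan2(0.26104, -0.91791) = 164.125° → normalised to [0°, 360°): 164.125°.

164°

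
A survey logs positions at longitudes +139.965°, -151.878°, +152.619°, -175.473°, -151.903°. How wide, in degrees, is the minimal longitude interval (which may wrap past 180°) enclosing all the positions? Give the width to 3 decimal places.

Sort the longitudes: -175.473°, -151.903°, -151.878°, +139.965°, +152.619°.
Eastward gaps between consecutive values (wrapping around): 23.570°, 0.025°, 291.843°, 12.654°, 31.908°.
Largest gap = 291.843° ⇒ minimal covering band is its complement: 360° − 291.843° = 68.157°.
Band runs from +139.965° eastward to -151.878°, crossing the antimeridian.

68.157°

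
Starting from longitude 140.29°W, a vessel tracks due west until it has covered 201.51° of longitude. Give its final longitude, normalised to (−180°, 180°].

Start at -140.29°; shift −201.51° → -341.80°.
-341.80° lies outside (−180°, 180°]; add 360° → +18.20°.

18.20°E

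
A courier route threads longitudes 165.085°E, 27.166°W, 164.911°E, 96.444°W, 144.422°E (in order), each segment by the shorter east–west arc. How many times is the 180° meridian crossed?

Leg 1: +165.085° → -27.166°, shortest Δλ = 167.749° (east) — crosses 180°.
Leg 2: -27.166° → +164.911°, shortest Δλ = -167.923° (west) — crosses 180°.
Leg 3: +164.911° → -96.444°, shortest Δλ = 98.645° (east) — crosses 180°.
Leg 4: -96.444° → +144.422°, shortest Δλ = -119.134° (west) — crosses 180°.
Total crossings: 4.

4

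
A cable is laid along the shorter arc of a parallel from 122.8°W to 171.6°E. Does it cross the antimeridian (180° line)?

Yes

Naïve |171.6 − -122.8| = 294.4° > 180°, so the shorter arc goes the other way round — across 180°.
Signed shortest Δλ = ((171.6 − -122.8 + 180) mod 360) − 180 = -65.6°.
Going west by 65.6° from -122.8° passes through 180° before reaching +171.6°.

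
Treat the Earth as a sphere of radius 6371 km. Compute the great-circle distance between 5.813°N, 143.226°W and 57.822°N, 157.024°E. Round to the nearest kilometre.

Δλ = 157.024 − -143.226 = 300.250°; wrapped into (−180°, 180°]: -59.750°.
Δφ = 57.822 − 5.813 = 52.009°.
a = sin²(Δφ/2) + cos φ₁ · cos φ₂ · sin²(Δλ/2) = 0.323685.
c = 2·atan2(√a, √(1−a)) = 1.21042 rad → d = 6371·c ≈ 7711.56 km.

7712 km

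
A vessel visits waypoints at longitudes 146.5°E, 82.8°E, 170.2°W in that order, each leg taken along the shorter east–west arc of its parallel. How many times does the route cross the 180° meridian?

Leg 1: +146.5° → +82.8°, shortest Δλ = -63.7° (west) — does not cross 180°.
Leg 2: +82.8° → -170.2°, shortest Δλ = 107.0° (east) — crosses 180°.
Total crossings: 1.

1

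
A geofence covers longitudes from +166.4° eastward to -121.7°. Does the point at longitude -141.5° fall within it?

Yes

Band width going east from +166.4° to -121.7°: ((-121.7 − 166.4) mod 360) = 71.9°.
Offset of -141.5° east of the west edge: ((-141.5 − 166.4) mod 360) = 52.1°.
52.1° ≤ 71.9° ⇒ inside.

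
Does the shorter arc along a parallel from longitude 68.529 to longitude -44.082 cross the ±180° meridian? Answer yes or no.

No

Signed shortest Δλ = ((-44.082 − 68.529 + 180) mod 360) − 180 = -112.611°.
Going west by 112.611° from +68.529° reaches -44.082° without touching 180°.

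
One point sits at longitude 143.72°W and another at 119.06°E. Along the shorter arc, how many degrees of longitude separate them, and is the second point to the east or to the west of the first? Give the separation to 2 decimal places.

97.22° west

Raw difference: 119.06 − -143.72 = 262.78°.
Normalise into (−180°, 180°]: 262.78° − 360° = -97.22°.
Negative ⇒ the second point lies to the west; separation 97.22°.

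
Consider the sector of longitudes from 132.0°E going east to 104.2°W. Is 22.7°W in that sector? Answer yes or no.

No

Band width going east from +132.0° to -104.2°: ((-104.2 − 132.0) mod 360) = 123.8°.
Offset of -22.7° east of the west edge: ((-22.7 − 132.0) mod 360) = 205.3°.
205.3° > 123.8° ⇒ outside.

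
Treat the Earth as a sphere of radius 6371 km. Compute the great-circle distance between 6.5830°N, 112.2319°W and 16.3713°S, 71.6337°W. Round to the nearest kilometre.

5144 km

Δλ = -71.6337 − -112.2319 = 40.5982°.
Δφ = -16.3713 − 6.5830 = -22.9543°.
a = sin²(Δφ/2) + cos φ₁ · cos φ₂ · sin²(Δλ/2) = 0.154305.
c = 2·atan2(√a, √(1−a)) = 0.80738 rad → d = 6371·c ≈ 5143.85 km.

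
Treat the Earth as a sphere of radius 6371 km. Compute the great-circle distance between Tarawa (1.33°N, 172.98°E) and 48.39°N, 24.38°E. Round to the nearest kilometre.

13712 km

Δλ = 24.38 − 172.98 = -148.60°.
Δφ = 48.39 − 1.33 = 47.06°.
a = sin²(Δφ/2) + cos φ₁ · cos φ₂ · sin²(Δλ/2) = 0.774650.
c = 2·atan2(√a, √(1−a)) = 2.15232 rad → d = 6371·c ≈ 13712.44 km.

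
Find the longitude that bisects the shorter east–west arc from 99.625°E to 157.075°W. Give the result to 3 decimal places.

151.275°E

Signed shortest Δλ from +99.625° to -157.075° is +103.300°.
Midpoint longitude = +99.625° + (+103.300°)/2 = +99.625° + 51.650° = +151.275°.
(The naïve average (+99.625 + -157.075)/2 = -28.725° is on the wrong side of the globe.)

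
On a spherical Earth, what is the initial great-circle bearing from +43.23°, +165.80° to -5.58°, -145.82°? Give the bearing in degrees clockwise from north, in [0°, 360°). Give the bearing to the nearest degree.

125°

Δλ = -145.82 − 165.80 = -311.62°; wrapped into (−180°, 180°]: 48.38°.
θ = atan2( sin Δλ · cos φ₂ , cos φ₁ · sin φ₂ − sin φ₁ · cos φ₂ · cos Δλ )
  = atan2(0.74402, -0.52361) = 125.136° → normalised to [0°, 360°): 125.136°.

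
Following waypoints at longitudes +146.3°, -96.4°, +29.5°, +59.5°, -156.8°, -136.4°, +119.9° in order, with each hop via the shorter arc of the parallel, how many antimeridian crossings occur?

3

Leg 1: +146.3° → -96.4°, shortest Δλ = 117.3° (east) — crosses 180°.
Leg 2: -96.4° → +29.5°, shortest Δλ = 125.9° (east) — does not cross 180°.
Leg 3: +29.5° → +59.5°, shortest Δλ = 30.0° (east) — does not cross 180°.
Leg 4: +59.5° → -156.8°, shortest Δλ = 143.7° (east) — crosses 180°.
Leg 5: -156.8° → -136.4°, shortest Δλ = 20.4° (east) — does not cross 180°.
Leg 6: -136.4° → +119.9°, shortest Δλ = -103.7° (west) — crosses 180°.
Total crossings: 3.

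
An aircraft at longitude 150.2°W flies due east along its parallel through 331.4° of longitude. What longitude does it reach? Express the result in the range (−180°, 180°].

Start at -150.2°; shift +331.4° → +181.2°.
+181.2° lies outside (−180°, 180°]; subtract 360° → -178.8°.

178.8°W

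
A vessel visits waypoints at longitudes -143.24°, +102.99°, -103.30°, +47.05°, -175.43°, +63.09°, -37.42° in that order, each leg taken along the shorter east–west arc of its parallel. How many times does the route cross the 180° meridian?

4

Leg 1: -143.24° → +102.99°, shortest Δλ = -113.77° (west) — crosses 180°.
Leg 2: +102.99° → -103.30°, shortest Δλ = 153.71° (east) — crosses 180°.
Leg 3: -103.30° → +47.05°, shortest Δλ = 150.35° (east) — does not cross 180°.
Leg 4: +47.05° → -175.43°, shortest Δλ = 137.52° (east) — crosses 180°.
Leg 5: -175.43° → +63.09°, shortest Δλ = -121.48° (west) — crosses 180°.
Leg 6: +63.09° → -37.42°, shortest Δλ = -100.51° (west) — does not cross 180°.
Total crossings: 4.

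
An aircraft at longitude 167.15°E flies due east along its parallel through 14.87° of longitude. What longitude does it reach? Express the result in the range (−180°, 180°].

Start at +167.15°; shift +14.87° → +182.02°.
+182.02° lies outside (−180°, 180°]; subtract 360° → -177.98°.

177.98°W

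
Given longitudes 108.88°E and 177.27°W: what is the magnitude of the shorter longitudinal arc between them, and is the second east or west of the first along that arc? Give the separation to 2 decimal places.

73.85° east

Raw difference: -177.27 − 108.88 = -286.15°.
Normalise into (−180°, 180°]: -286.15° + 360° = 73.85°.
Positive ⇒ the second point lies to the east; separation 73.85°.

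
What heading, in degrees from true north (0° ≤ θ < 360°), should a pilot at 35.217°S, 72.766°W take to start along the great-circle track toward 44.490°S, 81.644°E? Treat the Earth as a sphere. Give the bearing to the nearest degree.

Δλ = 81.644 − -72.766 = 154.410°.
θ = atan2( sin Δλ · cos φ₂ , cos φ₁ · sin φ₂ − sin φ₁ · cos φ₂ · cos Δλ )
  = atan2(0.30813, -0.94355) = 161.915° → normalised to [0°, 360°): 161.915°.

162°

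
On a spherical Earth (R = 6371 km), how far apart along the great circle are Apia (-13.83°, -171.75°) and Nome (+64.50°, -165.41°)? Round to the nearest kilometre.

8727 km

Δλ = -165.41 − -171.75 = 6.34°.
Δφ = 64.50 − -13.83 = 78.33°.
a = sin²(Δφ/2) + cos φ₁ · cos φ₂ · sin²(Δλ/2) = 0.400141.
c = 2·atan2(√a, √(1−a)) = 1.36973 rad → d = 6371·c ≈ 8726.53 km.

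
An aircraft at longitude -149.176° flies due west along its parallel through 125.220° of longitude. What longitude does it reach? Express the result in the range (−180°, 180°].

+85.604°

Start at -149.176°; shift −125.220° → -274.396°.
-274.396° lies outside (−180°, 180°]; add 360° → +85.604°.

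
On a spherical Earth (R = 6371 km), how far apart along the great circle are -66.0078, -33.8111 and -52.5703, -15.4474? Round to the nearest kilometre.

Δλ = -15.4474 − -33.8111 = 18.3637°.
Δφ = -52.5703 − -66.0078 = 13.4375°.
a = sin²(Δφ/2) + cos φ₁ · cos φ₂ · sin²(Δλ/2) = 0.019981.
c = 2·atan2(√a, √(1−a)) = 0.28366 rad → d = 6371·c ≈ 1807.17 km.

1807 km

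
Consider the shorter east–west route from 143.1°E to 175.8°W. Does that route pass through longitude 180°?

Yes

Naïve |-175.8 − 143.1| = 318.9° > 180°, so the shorter arc goes the other way round — across 180°.
Signed shortest Δλ = ((-175.8 − 143.1 + 180) mod 360) − 180 = 41.1°.
Going east by 41.1° from +143.1° passes through 180° before reaching -175.8°.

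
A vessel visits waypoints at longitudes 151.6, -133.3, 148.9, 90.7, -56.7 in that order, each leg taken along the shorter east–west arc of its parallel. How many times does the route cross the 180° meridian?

2

Leg 1: +151.6° → -133.3°, shortest Δλ = 75.1° (east) — crosses 180°.
Leg 2: -133.3° → +148.9°, shortest Δλ = -77.8° (west) — crosses 180°.
Leg 3: +148.9° → +90.7°, shortest Δλ = -58.2° (west) — does not cross 180°.
Leg 4: +90.7° → -56.7°, shortest Δλ = -147.4° (west) — does not cross 180°.
Total crossings: 2.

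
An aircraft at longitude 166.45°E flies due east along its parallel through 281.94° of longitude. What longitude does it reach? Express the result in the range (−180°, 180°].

Start at +166.45°; shift +281.94° → +448.39°.
+448.39° lies outside (−180°, 180°]; subtract 360° → +88.39°.

88.39°E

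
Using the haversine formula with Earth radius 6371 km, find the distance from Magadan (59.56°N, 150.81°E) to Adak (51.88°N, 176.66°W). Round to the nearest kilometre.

2181 km

Δλ = -176.66 − 150.81 = -327.47°; wrapped into (−180°, 180°]: 32.53°.
Δφ = 51.88 − 59.56 = -7.68°.
a = sin²(Δφ/2) + cos φ₁ · cos φ₂ · sin²(Δλ/2) = 0.029019.
c = 2·atan2(√a, √(1−a)) = 0.34237 rad → d = 6371·c ≈ 2181.23 km.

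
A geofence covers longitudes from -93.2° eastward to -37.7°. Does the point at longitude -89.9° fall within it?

Yes

Band width going east from -93.2° to -37.7°: ((-37.7 − -93.2) mod 360) = 55.5°.
Offset of -89.9° east of the west edge: ((-89.9 − -93.2) mod 360) = 3.3°.
3.3° ≤ 55.5° ⇒ inside.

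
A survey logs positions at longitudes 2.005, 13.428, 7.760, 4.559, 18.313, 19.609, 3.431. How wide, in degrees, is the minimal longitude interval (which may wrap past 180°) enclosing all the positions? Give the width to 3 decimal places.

Sort the longitudes: +2.005°, +3.431°, +4.559°, +7.760°, +13.428°, +18.313°, +19.609°.
Eastward gaps between consecutive values (wrapping around): 1.426°, 1.128°, 3.201°, 5.668°, 4.885°, 1.296°, 342.396°.
Largest gap = 342.396° ⇒ minimal covering band is its complement: 360° − 342.396° = 17.604°.
Band runs from +2.005° eastward to +19.609°.

17.604°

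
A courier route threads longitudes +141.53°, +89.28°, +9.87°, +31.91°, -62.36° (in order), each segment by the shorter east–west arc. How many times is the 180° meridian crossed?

Leg 1: +141.53° → +89.28°, shortest Δλ = -52.25° (west) — does not cross 180°.
Leg 2: +89.28° → +9.87°, shortest Δλ = -79.41° (west) — does not cross 180°.
Leg 3: +9.87° → +31.91°, shortest Δλ = 22.04° (east) — does not cross 180°.
Leg 4: +31.91° → -62.36°, shortest Δλ = -94.27° (west) — does not cross 180°.
Total crossings: 0.

0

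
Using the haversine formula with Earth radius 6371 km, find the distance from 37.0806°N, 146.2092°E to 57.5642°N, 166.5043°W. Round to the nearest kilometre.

Δλ = -166.5043 − 146.2092 = -312.7135°; wrapped into (−180°, 180°]: 47.2865°.
Δφ = 57.5642 − 37.0806 = 20.4836°.
a = sin²(Δφ/2) + cos φ₁ · cos φ₂ · sin²(Δλ/2) = 0.100434.
c = 2·atan2(√a, √(1−a)) = 0.64495 rad → d = 6371·c ≈ 4108.95 km.

4109 km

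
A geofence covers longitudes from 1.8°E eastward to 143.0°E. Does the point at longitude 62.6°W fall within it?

Band width going east from +1.8° to +143.0°: ((143.0 − 1.8) mod 360) = 141.2°.
Offset of -62.6° east of the west edge: ((-62.6 − 1.8) mod 360) = 295.6°.
295.6° > 141.2° ⇒ outside.

No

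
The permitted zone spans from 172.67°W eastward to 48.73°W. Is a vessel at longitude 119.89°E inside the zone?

No

Band width going east from -172.67° to -48.73°: ((-48.73 − -172.67) mod 360) = 123.94°.
Offset of +119.89° east of the west edge: ((119.89 − -172.67) mod 360) = 292.56°.
292.56° > 123.94° ⇒ outside.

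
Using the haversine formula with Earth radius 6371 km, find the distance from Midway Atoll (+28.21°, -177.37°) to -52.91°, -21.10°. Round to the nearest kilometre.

Δλ = -21.10 − -177.37 = 156.27°.
Δφ = -52.91 − 28.21 = -81.12°.
a = sin²(Δφ/2) + cos φ₁ · cos φ₂ · sin²(Δλ/2) = 0.931788.
c = 2·atan2(√a, √(1−a)) = 2.61312 rad → d = 6371·c ≈ 16648.16 km.

16648 km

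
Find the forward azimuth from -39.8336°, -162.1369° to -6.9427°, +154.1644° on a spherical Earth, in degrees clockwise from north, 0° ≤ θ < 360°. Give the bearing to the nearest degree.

Δλ = 154.1644 − -162.1369 = 316.3013°; wrapped into (−180°, 180°]: -43.6987°.
θ = atan2( sin Δλ · cos φ₂ , cos φ₁ · sin φ₂ − sin φ₁ · cos φ₂ · cos Δλ )
  = atan2(-0.68580, 0.36690) = -61.854° → normalised to [0°, 360°): 298.146°.

298°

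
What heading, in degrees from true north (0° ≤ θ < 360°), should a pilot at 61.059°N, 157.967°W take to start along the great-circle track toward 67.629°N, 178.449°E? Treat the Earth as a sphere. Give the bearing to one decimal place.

Δλ = 178.449 − -157.967 = 336.416°; wrapped into (−180°, 180°]: -23.584°.
θ = atan2( sin Δλ · cos φ₂ , cos φ₁ · sin φ₂ − sin φ₁ · cos φ₂ · cos Δλ )
  = atan2(-0.15228, 0.14224) = -46.952° → normalised to [0°, 360°): 313.048°.

313.0°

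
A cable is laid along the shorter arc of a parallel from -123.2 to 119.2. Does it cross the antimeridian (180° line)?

Naïve |119.2 − -123.2| = 242.4° > 180°, so the shorter arc goes the other way round — across 180°.
Signed shortest Δλ = ((119.2 − -123.2 + 180) mod 360) − 180 = -117.6°.
Going west by 117.6° from -123.2° passes through 180° before reaching +119.2°.

Yes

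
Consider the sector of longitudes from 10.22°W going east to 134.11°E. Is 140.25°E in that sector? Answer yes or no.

No

Band width going east from -10.22° to +134.11°: ((134.11 − -10.22) mod 360) = 144.33°.
Offset of +140.25° east of the west edge: ((140.25 − -10.22) mod 360) = 150.47°.
150.47° > 144.33° ⇒ outside.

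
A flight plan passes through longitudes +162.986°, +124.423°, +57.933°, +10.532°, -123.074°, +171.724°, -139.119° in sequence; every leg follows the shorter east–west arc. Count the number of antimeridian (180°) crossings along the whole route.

2

Leg 1: +162.986° → +124.423°, shortest Δλ = -38.563° (west) — does not cross 180°.
Leg 2: +124.423° → +57.933°, shortest Δλ = -66.49° (west) — does not cross 180°.
Leg 3: +57.933° → +10.532°, shortest Δλ = -47.401° (west) — does not cross 180°.
Leg 4: +10.532° → -123.074°, shortest Δλ = -133.606° (west) — does not cross 180°.
Leg 5: -123.074° → +171.724°, shortest Δλ = -65.202° (west) — crosses 180°.
Leg 6: +171.724° → -139.119°, shortest Δλ = 49.157° (east) — crosses 180°.
Total crossings: 2.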